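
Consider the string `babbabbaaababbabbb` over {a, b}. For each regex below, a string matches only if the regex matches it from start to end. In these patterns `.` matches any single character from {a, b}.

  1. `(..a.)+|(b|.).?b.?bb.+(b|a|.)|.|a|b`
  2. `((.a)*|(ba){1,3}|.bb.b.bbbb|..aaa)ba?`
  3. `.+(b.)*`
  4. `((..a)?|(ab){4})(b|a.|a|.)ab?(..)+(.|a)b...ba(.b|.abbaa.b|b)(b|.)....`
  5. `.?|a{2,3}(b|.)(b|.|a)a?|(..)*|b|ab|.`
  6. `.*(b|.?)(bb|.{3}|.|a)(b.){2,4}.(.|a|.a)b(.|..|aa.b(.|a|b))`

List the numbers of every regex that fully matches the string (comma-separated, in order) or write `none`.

3, 4, 5, 6

1 → no match
2 → no match
3 → match
4 → match
5 → match
6 → match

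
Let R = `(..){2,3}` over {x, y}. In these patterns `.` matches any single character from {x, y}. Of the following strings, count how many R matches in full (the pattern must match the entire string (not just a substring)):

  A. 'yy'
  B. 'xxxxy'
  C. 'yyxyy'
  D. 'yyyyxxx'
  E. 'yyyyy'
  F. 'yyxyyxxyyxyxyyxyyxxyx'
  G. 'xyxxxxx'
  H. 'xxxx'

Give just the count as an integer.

1

A. 'yy' → no match
B. 'xxxxy' → no match
C. 'yyxyy' → no match
D. 'yyyyxxx' → no match
E. 'yyyyy' → no match
F → no match
G. 'xyxxxxx' → no match
H. 'xxxx' → match
Total matched: 1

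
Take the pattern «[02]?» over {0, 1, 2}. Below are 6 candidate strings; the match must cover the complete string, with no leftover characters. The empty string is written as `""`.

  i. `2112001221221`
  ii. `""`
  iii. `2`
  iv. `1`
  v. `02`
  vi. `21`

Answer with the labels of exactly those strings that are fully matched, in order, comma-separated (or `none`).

ii, iii

i → no match
ii → match
iii → match
iv → no match
v → no match
vi → no match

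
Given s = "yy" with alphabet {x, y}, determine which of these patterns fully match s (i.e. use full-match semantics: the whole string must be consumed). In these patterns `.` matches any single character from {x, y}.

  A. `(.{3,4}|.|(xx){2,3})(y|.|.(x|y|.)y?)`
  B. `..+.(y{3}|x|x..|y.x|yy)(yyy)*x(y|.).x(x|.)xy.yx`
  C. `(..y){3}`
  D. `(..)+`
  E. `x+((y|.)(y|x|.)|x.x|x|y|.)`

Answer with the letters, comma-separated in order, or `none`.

A → match
B → no match — must end with "yx"
C → no match
D → match
E → no match — must start with "x"

A, D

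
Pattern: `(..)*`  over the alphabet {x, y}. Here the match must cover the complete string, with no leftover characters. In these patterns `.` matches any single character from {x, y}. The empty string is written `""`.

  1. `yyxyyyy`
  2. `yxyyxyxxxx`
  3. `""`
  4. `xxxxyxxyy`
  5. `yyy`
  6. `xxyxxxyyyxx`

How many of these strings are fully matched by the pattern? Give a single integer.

2

1 → no match
2 → match
3 → match
4 → no match
5 → no match
6 → no match
Total matched: 2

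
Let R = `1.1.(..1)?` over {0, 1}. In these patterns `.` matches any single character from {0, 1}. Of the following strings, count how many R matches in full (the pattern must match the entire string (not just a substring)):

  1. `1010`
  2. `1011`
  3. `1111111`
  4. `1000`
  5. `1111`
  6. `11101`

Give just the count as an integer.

4

1 → match
2 → match
3 → match
4 → no match
5 → match
6 → no match
Total matched: 4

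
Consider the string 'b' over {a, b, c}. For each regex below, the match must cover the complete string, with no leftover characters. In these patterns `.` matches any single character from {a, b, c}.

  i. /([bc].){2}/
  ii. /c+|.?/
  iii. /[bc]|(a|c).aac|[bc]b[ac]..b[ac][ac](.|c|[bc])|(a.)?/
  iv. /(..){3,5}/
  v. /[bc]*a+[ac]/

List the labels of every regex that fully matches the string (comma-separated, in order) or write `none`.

i → no match
ii → match
iii → match
iv → no match
v → no match

ii, iii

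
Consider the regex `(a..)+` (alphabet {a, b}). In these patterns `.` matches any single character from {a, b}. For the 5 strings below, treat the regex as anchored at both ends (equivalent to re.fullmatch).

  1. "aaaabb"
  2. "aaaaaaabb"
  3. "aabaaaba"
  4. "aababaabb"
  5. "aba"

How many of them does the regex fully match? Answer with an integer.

4

1. "aaaabb" → match
2. "aaaaaaabb" → match
3. "aabaaaba" → no match
4. "aababaabb" → match
5. "aba" → match
Total matched: 4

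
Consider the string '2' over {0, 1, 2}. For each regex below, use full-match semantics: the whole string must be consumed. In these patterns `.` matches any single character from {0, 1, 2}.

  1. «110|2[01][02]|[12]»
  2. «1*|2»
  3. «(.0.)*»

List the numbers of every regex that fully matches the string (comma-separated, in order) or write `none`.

1, 2

1 → match
2 → match
3 → no match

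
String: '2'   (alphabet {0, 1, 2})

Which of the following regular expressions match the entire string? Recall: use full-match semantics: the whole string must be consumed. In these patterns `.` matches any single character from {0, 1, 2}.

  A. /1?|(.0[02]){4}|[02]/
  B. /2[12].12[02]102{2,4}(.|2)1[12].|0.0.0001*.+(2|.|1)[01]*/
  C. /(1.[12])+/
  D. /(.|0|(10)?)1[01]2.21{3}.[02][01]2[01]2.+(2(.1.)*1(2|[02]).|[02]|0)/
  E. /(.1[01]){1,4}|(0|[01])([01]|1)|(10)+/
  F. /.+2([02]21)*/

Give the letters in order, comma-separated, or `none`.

A → match
B → no match
C → no match — must start with '1'
D → no match
E → no match
F → no match

A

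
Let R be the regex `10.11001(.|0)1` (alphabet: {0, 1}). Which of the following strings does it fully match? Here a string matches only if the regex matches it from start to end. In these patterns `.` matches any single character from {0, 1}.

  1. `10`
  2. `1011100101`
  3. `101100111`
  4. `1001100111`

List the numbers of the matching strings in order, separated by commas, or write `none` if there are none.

2, 4

1 → no match — must end with `1`
2 → match
3 → no match
4 → match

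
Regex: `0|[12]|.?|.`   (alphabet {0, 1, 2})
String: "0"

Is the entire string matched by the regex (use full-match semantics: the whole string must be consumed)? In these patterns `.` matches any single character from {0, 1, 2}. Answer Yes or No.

Yes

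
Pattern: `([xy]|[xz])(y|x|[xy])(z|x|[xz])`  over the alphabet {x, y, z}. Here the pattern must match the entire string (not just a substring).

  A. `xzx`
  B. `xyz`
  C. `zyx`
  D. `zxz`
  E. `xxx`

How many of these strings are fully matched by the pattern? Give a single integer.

A → no match
B → match
C → match
D → match
E → match
Total matched: 4

4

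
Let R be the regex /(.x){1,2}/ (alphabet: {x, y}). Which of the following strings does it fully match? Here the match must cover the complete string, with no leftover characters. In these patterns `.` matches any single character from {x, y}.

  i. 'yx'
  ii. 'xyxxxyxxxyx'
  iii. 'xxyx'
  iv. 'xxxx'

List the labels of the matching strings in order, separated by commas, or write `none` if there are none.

i, iii, iv

i → match
ii → no match
iii → match
iv → match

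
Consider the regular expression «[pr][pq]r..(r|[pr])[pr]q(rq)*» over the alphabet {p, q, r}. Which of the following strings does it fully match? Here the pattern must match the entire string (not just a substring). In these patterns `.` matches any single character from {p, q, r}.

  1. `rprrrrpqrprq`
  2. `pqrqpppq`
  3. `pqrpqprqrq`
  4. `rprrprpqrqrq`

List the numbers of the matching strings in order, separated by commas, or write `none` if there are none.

1 → no match
2 → match
3 → match
4 → match

2, 3, 4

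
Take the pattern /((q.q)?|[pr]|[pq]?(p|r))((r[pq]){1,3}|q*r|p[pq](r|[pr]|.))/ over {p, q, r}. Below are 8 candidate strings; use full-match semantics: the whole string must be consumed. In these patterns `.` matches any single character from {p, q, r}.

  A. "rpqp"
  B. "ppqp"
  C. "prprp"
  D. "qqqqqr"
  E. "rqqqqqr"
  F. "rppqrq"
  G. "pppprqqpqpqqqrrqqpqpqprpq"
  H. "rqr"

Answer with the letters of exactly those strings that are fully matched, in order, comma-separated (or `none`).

A, B, C, D, E, H

A. "rpqp" → match
B. "ppqp" → match
C. "prprp" → match
D. "qqqqqr" → match
E. "rqqqqqr" → match
F. "rppqrq" → no match
G → no match
H. "rqr" → match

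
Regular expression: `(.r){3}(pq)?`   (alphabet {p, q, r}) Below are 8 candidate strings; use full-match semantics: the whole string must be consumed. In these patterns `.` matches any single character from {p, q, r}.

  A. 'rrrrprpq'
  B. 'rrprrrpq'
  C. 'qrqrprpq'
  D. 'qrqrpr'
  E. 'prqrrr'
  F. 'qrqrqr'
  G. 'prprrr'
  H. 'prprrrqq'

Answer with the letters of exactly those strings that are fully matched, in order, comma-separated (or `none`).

A. 'rrrrprpq' → match
B. 'rrprrrpq' → match
C. 'qrqrprpq' → match
D. 'qrqrpr' → match
E. 'prqrrr' → match
F. 'qrqrqr' → match
G. 'prprrr' → match
H. 'prprrrqq' → no match

A, B, C, D, E, F, G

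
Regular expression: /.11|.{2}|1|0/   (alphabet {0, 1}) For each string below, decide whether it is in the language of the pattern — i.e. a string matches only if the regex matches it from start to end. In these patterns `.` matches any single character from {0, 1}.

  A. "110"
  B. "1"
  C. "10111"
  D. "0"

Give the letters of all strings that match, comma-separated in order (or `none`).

B, D

A → no match
B → match
C → no match
D → match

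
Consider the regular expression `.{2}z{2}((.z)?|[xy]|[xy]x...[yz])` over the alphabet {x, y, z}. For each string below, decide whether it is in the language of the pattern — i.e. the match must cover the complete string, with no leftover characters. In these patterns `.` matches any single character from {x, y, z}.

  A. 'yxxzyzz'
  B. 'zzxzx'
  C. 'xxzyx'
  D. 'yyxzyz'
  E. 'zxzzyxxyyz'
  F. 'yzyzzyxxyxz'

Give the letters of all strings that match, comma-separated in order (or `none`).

E

A → no match
B → no match
C → no match
D → no match
E → match
F → no match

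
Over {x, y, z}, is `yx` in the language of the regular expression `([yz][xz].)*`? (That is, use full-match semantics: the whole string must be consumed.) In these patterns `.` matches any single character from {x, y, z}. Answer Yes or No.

No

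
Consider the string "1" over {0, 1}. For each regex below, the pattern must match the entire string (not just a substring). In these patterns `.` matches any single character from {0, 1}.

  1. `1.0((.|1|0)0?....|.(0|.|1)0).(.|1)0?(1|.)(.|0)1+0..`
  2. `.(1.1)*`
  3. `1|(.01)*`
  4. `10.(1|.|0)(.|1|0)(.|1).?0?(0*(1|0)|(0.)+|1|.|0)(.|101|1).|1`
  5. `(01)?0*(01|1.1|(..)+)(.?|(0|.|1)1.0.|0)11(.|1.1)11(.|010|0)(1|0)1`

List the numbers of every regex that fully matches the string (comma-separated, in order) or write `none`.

1 → no match
2 → match
3 → match
4 → match
5 → no match

2, 3, 4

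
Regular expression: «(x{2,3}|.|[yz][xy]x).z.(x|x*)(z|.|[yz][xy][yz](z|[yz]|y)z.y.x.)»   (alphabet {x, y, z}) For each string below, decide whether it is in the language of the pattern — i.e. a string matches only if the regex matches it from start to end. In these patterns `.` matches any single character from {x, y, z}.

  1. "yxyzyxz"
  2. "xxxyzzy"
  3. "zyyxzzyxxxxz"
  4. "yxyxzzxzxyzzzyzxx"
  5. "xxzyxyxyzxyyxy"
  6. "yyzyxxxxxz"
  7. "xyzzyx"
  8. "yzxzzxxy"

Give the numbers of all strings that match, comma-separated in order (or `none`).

2, 6

1 → no match
2 → match
3 → no match
4 → no match
5 → no match
6 → match
7 → no match
8 → no match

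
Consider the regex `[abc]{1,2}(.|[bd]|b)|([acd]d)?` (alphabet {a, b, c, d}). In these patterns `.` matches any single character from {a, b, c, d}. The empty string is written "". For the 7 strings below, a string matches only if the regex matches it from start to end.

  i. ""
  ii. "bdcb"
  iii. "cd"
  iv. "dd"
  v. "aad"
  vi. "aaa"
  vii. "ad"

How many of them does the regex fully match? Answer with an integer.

6

i. "" → match
ii. "bdcb" → no match
iii. "cd" → match
iv. "dd" → match
v. "aad" → match
vi. "aaa" → match
vii. "ad" → match
Total matched: 6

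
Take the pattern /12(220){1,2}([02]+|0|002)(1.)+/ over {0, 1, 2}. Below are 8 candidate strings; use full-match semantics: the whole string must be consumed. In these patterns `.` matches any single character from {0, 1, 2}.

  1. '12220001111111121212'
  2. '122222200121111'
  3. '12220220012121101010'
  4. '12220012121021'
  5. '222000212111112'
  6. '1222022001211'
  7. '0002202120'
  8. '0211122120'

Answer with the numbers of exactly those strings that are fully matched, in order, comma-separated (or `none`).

1 → no match
2 → no match — must start with '12220'
3 → no match
4 → no match
5 → no match — must start with '12220'
6 → match
7. '0002202120' → no match — must start with '12220'
8. '0211122120' → no match — must start with '12220'

6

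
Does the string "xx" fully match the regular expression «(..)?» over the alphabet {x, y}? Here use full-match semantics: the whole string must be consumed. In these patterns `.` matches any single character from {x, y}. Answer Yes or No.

Yes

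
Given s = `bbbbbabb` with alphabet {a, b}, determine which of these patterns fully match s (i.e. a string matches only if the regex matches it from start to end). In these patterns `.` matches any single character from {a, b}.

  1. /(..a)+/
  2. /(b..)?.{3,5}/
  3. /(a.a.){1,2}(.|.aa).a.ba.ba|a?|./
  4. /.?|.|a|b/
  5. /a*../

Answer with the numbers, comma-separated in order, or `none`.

2

1 → no match — must end with `a`
2 → match
3 → no match
4 → no match
5 → no match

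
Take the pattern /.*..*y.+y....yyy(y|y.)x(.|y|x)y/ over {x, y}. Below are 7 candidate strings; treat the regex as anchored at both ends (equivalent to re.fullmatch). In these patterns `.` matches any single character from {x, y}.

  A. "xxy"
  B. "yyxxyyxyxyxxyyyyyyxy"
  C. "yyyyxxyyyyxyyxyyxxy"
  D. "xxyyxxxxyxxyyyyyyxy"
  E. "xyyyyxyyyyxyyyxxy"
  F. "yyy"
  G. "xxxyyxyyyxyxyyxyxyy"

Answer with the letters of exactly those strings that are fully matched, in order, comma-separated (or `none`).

A → no match
B → no match
C → no match
D → no match
E → no match
F → no match
G → no match

none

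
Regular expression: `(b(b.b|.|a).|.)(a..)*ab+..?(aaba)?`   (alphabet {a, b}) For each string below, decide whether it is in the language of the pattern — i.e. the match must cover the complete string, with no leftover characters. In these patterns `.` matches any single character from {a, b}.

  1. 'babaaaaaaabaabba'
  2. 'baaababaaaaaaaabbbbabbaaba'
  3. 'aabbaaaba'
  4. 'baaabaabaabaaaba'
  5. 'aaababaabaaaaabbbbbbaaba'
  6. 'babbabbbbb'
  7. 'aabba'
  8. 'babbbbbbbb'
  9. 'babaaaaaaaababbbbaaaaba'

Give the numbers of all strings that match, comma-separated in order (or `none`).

1 → match
2 → no match
3. 'aabbaaaba' → match
4 → match
5 → match
6. 'babbabbbbb' → match
7. 'aabba' → match
8. 'babbbbbbbb' → match
9 → match

1, 3, 4, 5, 6, 7, 8, 9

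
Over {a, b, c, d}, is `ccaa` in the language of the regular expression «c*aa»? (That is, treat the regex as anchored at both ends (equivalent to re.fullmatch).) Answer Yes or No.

Yes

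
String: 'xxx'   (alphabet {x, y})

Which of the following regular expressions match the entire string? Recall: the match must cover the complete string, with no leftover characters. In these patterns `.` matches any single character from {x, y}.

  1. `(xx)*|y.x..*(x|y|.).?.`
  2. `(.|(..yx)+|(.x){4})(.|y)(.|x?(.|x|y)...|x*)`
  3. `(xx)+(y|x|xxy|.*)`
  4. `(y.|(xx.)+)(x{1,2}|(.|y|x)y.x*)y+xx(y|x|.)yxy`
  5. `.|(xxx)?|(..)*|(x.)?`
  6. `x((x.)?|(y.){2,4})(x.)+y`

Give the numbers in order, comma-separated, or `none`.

2, 3, 5

1 → no match
2 → match
3 → match
4 → no match — must end with 'yxy'
5 → match
6 → no match — must end with 'y'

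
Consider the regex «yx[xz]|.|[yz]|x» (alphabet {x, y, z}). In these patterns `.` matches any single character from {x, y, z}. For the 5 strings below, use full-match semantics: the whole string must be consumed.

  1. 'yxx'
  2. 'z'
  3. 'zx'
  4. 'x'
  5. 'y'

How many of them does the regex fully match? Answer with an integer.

1. 'yxx' → match
2. 'z' → match
3. 'zx' → no match
4. 'x' → match
5. 'y' → match
Total matched: 4

4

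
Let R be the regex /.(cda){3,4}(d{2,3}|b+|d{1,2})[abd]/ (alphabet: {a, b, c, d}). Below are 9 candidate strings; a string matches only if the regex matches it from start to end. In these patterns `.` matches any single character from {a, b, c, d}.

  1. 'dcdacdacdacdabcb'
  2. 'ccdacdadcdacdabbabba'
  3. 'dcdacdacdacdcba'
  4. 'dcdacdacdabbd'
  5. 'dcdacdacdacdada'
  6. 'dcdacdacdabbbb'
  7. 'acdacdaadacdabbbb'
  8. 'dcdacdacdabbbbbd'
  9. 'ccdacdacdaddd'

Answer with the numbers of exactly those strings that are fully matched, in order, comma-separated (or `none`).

4, 5, 6, 8, 9

1 → no match
2 → no match
3 → no match
4 → match
5 → match
6 → match
7 → no match
8 → match
9 → match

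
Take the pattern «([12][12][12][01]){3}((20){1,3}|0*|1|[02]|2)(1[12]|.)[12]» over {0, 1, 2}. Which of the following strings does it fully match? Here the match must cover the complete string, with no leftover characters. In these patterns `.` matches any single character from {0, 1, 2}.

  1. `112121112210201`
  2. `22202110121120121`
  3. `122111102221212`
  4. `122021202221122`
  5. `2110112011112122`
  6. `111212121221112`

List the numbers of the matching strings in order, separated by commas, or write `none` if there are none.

1 → match
2 → match
3 → match
4 → match
5 → match
6 → no match

1, 2, 3, 4, 5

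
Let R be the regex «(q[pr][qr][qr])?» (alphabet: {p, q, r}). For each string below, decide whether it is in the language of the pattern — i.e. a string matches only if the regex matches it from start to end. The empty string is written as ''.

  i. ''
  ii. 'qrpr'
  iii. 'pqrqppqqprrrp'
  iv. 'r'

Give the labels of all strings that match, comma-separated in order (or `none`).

i

i → match
ii → no match
iii → no match
iv → no match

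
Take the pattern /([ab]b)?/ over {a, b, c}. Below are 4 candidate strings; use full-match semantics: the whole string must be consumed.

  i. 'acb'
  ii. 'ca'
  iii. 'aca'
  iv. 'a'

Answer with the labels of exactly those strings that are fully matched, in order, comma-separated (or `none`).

none

i. 'acb' → no match
ii. 'ca' → no match
iii. 'aca' → no match
iv. 'a' → no match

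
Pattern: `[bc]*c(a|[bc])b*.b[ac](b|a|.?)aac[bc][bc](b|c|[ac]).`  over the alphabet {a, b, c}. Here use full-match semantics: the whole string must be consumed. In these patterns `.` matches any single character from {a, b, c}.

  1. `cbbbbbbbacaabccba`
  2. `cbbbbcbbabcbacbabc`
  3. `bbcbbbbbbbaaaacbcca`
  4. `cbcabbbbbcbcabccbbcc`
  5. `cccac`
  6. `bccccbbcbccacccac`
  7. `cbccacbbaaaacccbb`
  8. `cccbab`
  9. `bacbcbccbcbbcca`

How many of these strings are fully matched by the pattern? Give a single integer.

1

1 → no match
2 → no match
3 → match
4 → no match
5. `cccac` → no match
6 → no match
7 → no match
8. `cccbab` → no match
9 → no match
Total matched: 1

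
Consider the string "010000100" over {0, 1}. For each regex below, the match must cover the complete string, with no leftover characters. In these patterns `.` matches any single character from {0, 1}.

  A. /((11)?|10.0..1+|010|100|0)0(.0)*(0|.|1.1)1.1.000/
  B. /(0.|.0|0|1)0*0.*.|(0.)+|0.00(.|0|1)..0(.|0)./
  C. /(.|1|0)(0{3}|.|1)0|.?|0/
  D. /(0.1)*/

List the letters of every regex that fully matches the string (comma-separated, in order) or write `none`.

A → no match — must end with "000"
B → match
C → no match
D → no match

B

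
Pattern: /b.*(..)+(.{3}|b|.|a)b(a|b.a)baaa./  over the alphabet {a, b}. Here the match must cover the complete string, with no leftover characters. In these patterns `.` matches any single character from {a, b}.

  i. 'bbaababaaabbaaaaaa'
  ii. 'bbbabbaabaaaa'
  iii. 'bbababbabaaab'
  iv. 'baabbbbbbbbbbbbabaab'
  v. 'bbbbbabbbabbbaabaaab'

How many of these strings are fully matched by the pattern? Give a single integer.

i → no match
ii → match
iii → match
iv → no match
v → match
Total matched: 3

3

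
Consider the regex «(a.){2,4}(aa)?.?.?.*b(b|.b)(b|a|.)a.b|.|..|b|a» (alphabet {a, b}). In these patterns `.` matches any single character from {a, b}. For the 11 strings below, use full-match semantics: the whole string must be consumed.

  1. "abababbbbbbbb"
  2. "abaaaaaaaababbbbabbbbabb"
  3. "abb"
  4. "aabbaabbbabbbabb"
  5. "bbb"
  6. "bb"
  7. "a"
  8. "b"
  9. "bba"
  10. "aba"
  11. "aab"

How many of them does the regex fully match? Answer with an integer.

1 → no match
2 → match
3 → no match
4 → no match
5 → no match
6 → match
7 → match
8 → match
9 → no match
10 → no match
11 → no match
Total matched: 4

4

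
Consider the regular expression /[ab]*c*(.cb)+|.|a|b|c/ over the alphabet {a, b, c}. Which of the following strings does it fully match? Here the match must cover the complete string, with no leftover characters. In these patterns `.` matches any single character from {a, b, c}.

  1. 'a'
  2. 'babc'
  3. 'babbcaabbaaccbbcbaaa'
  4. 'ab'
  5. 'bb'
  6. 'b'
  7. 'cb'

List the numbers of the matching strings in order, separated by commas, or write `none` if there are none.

1, 6

1 → match
2 → no match
3 → no match
4 → no match
5 → no match
6 → match
7 → no match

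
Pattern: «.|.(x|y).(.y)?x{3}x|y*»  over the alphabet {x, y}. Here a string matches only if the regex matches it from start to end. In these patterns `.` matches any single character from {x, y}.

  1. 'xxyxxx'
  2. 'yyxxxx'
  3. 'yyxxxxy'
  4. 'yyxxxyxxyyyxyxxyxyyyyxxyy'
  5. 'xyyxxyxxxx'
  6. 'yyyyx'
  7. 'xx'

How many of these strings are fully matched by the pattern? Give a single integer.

1 → no match
2 → no match
3 → no match
4 → no match
5 → no match
6 → no match
7 → no match
Total matched: 0

0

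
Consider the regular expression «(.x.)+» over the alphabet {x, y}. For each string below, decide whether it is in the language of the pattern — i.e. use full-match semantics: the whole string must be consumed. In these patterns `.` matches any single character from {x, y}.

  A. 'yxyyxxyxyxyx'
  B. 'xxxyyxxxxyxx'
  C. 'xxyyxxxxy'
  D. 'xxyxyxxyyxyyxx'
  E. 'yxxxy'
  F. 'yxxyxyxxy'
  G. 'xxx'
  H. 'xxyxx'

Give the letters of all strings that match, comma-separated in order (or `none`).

A → no match
B → no match
C → match
D → no match
E → no match
F → match
G → match
H → no match

C, F, G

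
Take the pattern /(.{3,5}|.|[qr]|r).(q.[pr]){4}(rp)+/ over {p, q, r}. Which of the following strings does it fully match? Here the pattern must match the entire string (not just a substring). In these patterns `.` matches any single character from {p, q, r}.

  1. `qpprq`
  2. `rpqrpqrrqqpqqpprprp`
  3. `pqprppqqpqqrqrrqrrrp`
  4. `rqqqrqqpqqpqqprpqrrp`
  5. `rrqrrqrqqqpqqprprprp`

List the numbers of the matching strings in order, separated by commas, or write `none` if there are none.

3

1 → no match — must end with `rp`
2 → no match
3 → match
4 → no match
5 → no match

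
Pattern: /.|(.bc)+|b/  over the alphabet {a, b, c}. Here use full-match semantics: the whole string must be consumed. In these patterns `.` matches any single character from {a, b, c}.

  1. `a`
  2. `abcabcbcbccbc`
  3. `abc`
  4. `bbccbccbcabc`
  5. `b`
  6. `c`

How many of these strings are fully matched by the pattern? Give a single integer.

1 → match
2 → no match
3 → match
4 → match
5 → match
6 → match
Total matched: 5

5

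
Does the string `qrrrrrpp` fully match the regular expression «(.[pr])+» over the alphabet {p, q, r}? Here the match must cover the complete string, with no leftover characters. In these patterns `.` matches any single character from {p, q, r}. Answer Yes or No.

Yes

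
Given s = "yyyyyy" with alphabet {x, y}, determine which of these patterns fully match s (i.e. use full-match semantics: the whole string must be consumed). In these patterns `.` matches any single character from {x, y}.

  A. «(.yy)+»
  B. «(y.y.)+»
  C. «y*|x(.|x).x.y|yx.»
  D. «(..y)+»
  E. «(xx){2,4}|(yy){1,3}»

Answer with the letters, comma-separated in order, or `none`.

A, C, D, E

A → match
B → no match
C → match
D → match
E → match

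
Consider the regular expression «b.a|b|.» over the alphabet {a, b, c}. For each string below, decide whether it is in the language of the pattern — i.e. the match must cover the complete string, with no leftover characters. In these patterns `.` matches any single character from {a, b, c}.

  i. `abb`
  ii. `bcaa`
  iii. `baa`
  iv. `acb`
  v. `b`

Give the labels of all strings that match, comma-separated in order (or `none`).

iii, v

i → no match
ii → no match
iii → match
iv → no match
v → match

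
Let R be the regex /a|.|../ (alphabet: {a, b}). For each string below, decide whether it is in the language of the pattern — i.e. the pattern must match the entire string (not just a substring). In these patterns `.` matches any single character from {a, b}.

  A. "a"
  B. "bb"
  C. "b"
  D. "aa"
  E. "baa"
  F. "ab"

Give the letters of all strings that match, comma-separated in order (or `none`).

A → match
B → match
C → match
D → match
E → no match
F → match

A, B, C, D, F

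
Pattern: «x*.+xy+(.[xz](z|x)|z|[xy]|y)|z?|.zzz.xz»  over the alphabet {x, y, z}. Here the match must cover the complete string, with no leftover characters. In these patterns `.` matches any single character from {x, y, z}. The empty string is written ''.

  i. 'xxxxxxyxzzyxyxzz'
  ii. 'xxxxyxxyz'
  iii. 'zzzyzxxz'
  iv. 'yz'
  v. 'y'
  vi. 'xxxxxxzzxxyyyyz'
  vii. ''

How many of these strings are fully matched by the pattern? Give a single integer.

i → match
ii → match
iii → no match
iv → no match
v → no match
vi → match
vii → match
Total matched: 4

4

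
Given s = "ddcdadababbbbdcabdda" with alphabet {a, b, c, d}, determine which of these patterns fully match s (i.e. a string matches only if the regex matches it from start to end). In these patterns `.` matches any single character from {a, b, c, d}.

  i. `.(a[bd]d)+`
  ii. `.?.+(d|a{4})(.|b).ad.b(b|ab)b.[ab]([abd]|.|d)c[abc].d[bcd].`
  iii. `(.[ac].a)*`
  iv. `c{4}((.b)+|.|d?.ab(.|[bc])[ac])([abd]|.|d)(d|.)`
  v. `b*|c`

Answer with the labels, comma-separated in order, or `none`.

i → no match — must end with "d"
ii → match
iii → no match
iv → no match — must start with "c"
v → no match

ii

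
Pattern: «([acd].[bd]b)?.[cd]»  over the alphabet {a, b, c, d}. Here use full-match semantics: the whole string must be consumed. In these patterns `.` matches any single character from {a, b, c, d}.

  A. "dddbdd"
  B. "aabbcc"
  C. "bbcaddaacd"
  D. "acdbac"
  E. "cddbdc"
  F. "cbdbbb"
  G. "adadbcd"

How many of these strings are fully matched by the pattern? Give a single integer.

4

A. "dddbdd" → match
B. "aabbcc" → match
C. "bbcaddaacd" → no match
D. "acdbac" → match
E. "cddbdc" → match
F. "cbdbbb" → no match
G. "adadbcd" → no match
Total matched: 4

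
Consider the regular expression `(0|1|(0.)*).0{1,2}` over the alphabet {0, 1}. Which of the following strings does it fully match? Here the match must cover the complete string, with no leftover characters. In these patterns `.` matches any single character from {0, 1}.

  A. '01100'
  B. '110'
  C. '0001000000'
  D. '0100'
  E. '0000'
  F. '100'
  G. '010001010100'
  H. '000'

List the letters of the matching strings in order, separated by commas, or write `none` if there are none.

A, B, C, D, E, F, G, H

A → match
B → match
C → match
D → match
E → match
F → match
G → match
H → match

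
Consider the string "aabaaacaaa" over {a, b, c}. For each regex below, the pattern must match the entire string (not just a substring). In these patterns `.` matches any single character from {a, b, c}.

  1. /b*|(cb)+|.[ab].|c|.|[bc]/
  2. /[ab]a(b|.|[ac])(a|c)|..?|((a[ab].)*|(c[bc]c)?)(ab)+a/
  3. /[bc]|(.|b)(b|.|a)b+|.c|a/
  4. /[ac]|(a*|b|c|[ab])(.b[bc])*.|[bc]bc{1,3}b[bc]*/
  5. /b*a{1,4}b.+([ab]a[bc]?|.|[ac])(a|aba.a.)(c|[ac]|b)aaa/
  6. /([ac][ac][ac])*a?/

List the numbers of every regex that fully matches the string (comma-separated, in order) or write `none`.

5

1 → no match
2 → no match
3 → no match
4 → no match
5 → match
6 → no match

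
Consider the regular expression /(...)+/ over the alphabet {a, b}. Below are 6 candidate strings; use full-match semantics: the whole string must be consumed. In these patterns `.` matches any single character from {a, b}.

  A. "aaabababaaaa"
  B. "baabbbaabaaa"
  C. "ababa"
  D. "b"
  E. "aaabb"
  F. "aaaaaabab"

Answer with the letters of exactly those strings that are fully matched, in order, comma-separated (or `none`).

A, B, F

A → match
B → match
C → no match
D → no match
E → no match
F → match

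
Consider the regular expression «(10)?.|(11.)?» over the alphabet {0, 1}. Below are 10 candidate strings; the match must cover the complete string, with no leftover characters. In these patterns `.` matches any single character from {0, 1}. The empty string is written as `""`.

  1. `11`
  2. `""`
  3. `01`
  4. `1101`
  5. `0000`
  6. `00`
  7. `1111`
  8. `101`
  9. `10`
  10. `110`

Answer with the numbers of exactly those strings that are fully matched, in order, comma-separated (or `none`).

1. `11` → no match
2. `""` → match
3. `01` → no match
4. `1101` → no match
5. `0000` → no match
6. `00` → no match
7. `1111` → no match
8. `101` → match
9. `10` → no match
10. `110` → match

2, 8, 10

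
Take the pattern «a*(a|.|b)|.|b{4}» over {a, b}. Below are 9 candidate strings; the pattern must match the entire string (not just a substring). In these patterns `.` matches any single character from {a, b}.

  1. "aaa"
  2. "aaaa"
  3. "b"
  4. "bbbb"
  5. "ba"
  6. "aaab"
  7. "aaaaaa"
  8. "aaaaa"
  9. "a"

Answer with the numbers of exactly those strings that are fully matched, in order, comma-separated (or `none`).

1, 2, 3, 4, 6, 7, 8, 9

1 → match
2 → match
3 → match
4 → match
5 → no match
6 → match
7 → match
8 → match
9 → match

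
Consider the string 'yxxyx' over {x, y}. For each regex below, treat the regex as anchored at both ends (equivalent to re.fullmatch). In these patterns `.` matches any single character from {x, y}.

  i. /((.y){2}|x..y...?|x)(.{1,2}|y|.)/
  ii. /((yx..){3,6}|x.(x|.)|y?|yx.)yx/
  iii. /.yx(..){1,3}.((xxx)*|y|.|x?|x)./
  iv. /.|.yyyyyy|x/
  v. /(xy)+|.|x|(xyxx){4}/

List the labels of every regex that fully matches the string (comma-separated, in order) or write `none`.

i → no match
ii → match
iii → no match
iv → no match
v → no match

ii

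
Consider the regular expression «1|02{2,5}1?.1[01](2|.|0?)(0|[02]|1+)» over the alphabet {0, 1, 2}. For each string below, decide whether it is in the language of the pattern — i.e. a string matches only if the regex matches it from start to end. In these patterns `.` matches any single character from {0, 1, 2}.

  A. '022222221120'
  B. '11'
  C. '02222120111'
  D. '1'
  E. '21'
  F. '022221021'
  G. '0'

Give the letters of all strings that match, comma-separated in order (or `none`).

A. '022222221120' → no match
B. '11' → no match
C. '02222120111' → no match
D. '1' → match
E. '21' → no match
F. '022221021' → match
G. '0' → no match

D, F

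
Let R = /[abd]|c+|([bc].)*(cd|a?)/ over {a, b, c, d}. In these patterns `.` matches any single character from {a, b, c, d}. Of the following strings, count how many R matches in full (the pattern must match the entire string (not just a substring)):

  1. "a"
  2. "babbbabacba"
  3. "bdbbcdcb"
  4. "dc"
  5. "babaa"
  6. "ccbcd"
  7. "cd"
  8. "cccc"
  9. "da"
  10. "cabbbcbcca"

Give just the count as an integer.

7

1. "a" → match
2. "babbbabacba" → match
3. "bdbbcdcb" → match
4. "dc" → no match
5. "babaa" → match
6. "ccbcd" → no match
7. "cd" → match
8. "cccc" → match
9. "da" → no match
10. "cabbbcbcca" → match
Total matched: 7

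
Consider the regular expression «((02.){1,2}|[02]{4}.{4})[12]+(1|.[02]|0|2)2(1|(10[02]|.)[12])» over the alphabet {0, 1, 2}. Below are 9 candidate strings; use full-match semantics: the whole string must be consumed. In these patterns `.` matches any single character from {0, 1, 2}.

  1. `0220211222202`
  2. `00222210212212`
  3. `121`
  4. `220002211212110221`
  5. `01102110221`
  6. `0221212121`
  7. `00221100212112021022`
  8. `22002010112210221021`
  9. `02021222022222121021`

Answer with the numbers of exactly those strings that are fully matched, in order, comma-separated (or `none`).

1, 2, 4, 6, 7, 8

1 → match
2 → match
3 → no match
4 → match
5 → no match
6 → match
7 → match
8 → match
9 → no match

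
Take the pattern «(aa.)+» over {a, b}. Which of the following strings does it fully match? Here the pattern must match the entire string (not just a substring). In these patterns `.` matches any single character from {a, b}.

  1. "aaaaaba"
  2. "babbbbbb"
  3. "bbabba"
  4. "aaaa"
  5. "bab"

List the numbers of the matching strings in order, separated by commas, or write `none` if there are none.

none

1 → no match
2 → no match — must start with "aa"
3 → no match — must start with "aa"
4 → no match
5 → no match — must start with "aa"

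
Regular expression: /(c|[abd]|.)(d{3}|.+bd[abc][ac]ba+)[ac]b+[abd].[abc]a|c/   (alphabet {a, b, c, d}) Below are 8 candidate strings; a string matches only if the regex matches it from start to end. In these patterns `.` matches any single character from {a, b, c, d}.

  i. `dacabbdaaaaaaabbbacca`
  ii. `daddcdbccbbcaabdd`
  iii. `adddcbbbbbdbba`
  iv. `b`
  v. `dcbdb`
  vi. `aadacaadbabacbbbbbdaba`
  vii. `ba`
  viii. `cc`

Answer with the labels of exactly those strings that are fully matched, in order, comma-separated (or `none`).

iii

i → no match
ii → no match
iii → match
iv → no match
v → no match
vi → no match
vii → no match
viii → no match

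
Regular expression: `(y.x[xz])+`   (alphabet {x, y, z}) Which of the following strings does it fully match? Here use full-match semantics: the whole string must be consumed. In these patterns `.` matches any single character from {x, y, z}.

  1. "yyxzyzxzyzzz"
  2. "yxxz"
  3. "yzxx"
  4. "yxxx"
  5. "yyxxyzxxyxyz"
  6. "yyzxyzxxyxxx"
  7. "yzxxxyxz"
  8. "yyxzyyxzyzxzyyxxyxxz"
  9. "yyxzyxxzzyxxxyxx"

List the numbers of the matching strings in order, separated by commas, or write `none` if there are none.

2, 3, 4, 8

1. "yyxzyzxzyzzz" → no match
2. "yxxz" → match
3. "yzxx" → match
4. "yxxx" → match
5. "yyxxyzxxyxyz" → no match
6. "yyzxyzxxyxxx" → no match
7. "yzxxxyxz" → no match
8 → match
9 → no match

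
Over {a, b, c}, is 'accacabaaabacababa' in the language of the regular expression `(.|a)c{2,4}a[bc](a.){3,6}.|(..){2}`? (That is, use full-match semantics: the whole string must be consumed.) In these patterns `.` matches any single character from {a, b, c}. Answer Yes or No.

Yes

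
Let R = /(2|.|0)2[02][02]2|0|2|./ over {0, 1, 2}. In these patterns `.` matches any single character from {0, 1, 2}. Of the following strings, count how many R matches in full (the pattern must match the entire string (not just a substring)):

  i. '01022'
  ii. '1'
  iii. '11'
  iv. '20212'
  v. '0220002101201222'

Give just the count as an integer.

i → no match
ii → match
iii → no match
iv → no match
v → no match
Total matched: 1

1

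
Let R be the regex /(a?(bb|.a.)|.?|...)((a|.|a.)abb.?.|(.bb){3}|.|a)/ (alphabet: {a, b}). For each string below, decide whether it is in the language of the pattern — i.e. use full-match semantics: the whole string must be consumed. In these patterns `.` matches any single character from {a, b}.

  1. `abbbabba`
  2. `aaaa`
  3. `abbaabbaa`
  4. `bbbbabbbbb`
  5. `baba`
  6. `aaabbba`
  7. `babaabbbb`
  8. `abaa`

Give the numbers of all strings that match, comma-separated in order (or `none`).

1 → match
2 → match
3 → match
4 → match
5 → match
6 → match
7 → match
8 → match

1, 2, 3, 4, 5, 6, 7, 8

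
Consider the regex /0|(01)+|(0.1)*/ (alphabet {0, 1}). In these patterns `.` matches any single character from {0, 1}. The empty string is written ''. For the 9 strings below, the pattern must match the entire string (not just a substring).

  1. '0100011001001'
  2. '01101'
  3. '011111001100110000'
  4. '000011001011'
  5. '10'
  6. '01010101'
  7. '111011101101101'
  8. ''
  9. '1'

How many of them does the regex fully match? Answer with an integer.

1 → no match
2 → no match
3 → no match
4 → no match
5 → no match
6 → match
7 → no match
8 → match
9 → no match
Total matched: 2

2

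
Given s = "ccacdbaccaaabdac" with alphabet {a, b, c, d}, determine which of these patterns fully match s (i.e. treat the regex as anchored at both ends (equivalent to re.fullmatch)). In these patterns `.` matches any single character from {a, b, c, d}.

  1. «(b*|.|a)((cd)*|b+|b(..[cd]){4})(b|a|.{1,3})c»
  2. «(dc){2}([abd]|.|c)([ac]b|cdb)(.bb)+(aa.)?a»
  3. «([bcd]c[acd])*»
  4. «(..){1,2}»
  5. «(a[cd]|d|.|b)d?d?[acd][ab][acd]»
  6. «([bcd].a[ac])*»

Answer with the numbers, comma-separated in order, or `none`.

6

1 → no match
2 → no match — must start with "dc"
3 → no match
4 → no match
5 → no match
6 → match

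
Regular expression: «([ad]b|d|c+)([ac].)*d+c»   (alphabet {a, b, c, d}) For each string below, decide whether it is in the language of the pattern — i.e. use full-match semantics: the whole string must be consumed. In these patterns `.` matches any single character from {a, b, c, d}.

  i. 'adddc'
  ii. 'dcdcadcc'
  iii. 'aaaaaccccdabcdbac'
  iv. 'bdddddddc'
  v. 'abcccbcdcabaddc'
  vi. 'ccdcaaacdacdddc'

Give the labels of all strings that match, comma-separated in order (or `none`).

i → no match
ii → no match — must end with 'dc'
iii → no match — must end with 'dc'
iv → no match
v → no match
vi → match

vi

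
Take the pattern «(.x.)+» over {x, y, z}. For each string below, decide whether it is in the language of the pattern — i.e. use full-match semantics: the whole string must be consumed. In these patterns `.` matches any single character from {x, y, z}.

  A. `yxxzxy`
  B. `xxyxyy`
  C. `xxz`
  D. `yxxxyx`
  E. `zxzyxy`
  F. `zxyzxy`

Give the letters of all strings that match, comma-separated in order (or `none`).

A → match
B → no match
C → match
D → no match
E → match
F → match

A, C, E, F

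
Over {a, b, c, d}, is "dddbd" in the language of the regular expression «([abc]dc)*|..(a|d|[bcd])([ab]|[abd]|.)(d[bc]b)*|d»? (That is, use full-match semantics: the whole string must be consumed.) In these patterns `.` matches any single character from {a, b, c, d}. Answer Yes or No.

No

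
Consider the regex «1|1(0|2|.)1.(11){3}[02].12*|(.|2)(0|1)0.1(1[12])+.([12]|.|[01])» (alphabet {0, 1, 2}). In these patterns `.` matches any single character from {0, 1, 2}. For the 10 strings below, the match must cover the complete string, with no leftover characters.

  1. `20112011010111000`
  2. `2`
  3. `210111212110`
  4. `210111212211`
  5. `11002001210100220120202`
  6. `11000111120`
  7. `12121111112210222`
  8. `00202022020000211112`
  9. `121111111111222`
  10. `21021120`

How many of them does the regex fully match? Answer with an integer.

1 → no match
2 → no match
3 → no match
4 → no match
5 → no match
6 → no match
7 → no match
8 → no match
9 → no match
10 → no match
Total matched: 0

0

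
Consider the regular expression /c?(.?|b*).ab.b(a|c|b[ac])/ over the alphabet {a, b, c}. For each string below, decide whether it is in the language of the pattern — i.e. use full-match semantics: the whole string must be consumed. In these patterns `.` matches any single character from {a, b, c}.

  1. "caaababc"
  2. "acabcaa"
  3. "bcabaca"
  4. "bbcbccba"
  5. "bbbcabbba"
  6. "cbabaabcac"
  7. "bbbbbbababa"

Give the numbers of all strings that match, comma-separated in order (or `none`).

1 → match
2 → no match
3 → no match
4 → no match
5 → match
6 → no match
7 → match

1, 5, 7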